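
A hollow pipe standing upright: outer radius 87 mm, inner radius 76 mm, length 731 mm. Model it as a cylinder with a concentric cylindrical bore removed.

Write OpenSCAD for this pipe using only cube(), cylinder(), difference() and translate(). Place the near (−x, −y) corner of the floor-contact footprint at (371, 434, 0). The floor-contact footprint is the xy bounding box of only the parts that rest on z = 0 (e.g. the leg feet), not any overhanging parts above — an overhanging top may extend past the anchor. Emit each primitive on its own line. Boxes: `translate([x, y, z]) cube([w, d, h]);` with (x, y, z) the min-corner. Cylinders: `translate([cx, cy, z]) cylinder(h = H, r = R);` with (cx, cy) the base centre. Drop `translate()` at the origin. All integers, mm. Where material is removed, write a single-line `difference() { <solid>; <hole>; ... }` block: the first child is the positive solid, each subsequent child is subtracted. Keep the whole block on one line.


difference() { translate([458, 521, 0]) cylinder(h = 731, r = 87); translate([458, 521, 0]) cylinder(h = 731, r = 76); }


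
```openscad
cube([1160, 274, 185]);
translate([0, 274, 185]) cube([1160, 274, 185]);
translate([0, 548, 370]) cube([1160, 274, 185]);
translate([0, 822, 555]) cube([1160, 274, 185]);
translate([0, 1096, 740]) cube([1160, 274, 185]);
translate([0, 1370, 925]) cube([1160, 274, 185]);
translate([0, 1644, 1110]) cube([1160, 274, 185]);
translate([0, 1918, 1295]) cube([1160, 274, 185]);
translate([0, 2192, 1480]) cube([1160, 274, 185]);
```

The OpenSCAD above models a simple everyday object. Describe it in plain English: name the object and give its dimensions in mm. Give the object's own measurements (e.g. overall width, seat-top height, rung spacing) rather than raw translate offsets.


A straight staircase of 9 solid steps. Each step is 1160 mm wide (x), 274 mm deep (y, the going) and 185 mm tall (the rise). The first step rests on the floor; each subsequent step sits one going further in +y and one rise higher in +z, directly behind and above the previous step with no overlap.


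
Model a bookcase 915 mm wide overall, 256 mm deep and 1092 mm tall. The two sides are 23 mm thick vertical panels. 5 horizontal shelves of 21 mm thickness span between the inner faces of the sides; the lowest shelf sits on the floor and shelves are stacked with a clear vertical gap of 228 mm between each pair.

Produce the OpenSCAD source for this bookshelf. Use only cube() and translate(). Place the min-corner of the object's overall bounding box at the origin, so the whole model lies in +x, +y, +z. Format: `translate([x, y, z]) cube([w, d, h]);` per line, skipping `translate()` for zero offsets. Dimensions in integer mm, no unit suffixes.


cube([23, 256, 1092]);
translate([892, 0, 0]) cube([23, 256, 1092]);
translate([23, 0, 0]) cube([869, 256, 21]);
translate([23, 0, 249]) cube([869, 256, 21]);
translate([23, 0, 498]) cube([869, 256, 21]);
translate([23, 0, 747]) cube([869, 256, 21]);
translate([23, 0, 996]) cube([869, 256, 21]);


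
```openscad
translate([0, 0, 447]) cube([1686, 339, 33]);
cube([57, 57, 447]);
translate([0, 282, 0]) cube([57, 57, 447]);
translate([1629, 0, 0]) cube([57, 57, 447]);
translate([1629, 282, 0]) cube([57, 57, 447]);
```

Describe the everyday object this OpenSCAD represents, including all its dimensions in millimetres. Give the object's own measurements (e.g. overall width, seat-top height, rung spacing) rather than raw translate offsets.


A bench: a 1686×339 mm seat slab, 33 mm thick, top at z = 480 mm, on four 57×57 mm square legs flush with the seat corners and standing on z = 0.


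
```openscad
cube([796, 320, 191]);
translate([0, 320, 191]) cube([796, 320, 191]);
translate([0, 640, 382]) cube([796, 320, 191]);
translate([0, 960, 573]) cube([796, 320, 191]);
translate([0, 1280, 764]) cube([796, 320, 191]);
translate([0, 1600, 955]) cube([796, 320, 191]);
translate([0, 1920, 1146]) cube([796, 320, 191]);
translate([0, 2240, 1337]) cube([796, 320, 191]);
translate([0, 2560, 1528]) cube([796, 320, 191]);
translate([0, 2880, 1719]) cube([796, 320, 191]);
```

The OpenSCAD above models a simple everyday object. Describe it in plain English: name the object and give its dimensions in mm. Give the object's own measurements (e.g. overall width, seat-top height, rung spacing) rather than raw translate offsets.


A straight staircase of 10 solid steps. Each step is 796 mm wide (x), 320 mm deep (y, the going) and 191 mm tall (the rise). The first step rests on the floor; each subsequent step sits one going further in +y and one rise higher in +z, directly behind and above the previous step with no overlap.


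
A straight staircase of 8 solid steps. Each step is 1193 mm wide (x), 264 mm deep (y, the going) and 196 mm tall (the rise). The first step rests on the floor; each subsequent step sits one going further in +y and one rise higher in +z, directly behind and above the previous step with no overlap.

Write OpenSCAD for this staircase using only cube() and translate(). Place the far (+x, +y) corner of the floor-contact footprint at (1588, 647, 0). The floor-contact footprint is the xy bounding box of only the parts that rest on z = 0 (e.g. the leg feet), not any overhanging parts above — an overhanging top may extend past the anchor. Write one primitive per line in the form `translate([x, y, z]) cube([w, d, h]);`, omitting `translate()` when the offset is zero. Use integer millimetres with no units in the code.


translate([395, 383, 0]) cube([1193, 264, 196]);
translate([395, 647, 196]) cube([1193, 264, 196]);
translate([395, 911, 392]) cube([1193, 264, 196]);
translate([395, 1175, 588]) cube([1193, 264, 196]);
translate([395, 1439, 784]) cube([1193, 264, 196]);
translate([395, 1703, 980]) cube([1193, 264, 196]);
translate([395, 1967, 1176]) cube([1193, 264, 196]);
translate([395, 2231, 1372]) cube([1193, 264, 196]);


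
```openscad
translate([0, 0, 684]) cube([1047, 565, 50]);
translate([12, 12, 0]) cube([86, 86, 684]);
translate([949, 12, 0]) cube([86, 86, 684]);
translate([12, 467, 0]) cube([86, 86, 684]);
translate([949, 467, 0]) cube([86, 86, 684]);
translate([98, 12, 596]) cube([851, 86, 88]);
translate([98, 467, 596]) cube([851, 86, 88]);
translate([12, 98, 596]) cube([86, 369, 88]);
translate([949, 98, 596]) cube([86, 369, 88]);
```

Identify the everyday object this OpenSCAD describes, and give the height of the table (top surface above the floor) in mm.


A table. The table height is 734 mm.

A 1047×565×50 slab sits at z = 684 on four 86 mm square posts — a table. The top surface is at 684 + 50 = 734 mm.


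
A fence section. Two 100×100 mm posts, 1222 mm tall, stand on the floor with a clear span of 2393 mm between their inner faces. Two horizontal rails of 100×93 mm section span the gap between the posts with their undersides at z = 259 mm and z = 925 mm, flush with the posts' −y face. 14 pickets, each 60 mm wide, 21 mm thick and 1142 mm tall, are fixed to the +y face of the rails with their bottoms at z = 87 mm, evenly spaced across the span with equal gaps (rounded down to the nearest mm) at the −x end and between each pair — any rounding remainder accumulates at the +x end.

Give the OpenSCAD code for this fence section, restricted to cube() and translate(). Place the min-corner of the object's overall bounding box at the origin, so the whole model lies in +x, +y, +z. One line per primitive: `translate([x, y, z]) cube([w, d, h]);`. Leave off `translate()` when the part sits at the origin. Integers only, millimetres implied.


cube([100, 100, 1222]);
translate([2493, 0, 0]) cube([100, 100, 1222]);
translate([100, 0, 259]) cube([2393, 100, 93]);
translate([100, 0, 925]) cube([2393, 100, 93]);
translate([203, 100, 87]) cube([60, 21, 1142]);
translate([366, 100, 87]) cube([60, 21, 1142]);
translate([529, 100, 87]) cube([60, 21, 1142]);
translate([692, 100, 87]) cube([60, 21, 1142]);
translate([855, 100, 87]) cube([60, 21, 1142]);
translate([1018, 100, 87]) cube([60, 21, 1142]);
translate([1181, 100, 87]) cube([60, 21, 1142]);
translate([1344, 100, 87]) cube([60, 21, 1142]);
translate([1507, 100, 87]) cube([60, 21, 1142]);
translate([1670, 100, 87]) cube([60, 21, 1142]);
translate([1833, 100, 87]) cube([60, 21, 1142]);
translate([1996, 100, 87]) cube([60, 21, 1142]);
translate([2159, 100, 87]) cube([60, 21, 1142]);
translate([2322, 100, 87]) cube([60, 21, 1142]);


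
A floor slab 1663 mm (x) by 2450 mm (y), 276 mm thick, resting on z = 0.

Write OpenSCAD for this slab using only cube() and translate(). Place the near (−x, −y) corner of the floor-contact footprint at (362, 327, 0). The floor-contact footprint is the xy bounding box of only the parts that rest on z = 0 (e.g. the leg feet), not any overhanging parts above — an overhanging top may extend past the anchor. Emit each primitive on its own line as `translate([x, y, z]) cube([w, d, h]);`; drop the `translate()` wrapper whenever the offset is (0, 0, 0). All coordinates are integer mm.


translate([362, 327, 0]) cube([1663, 2450, 276]);


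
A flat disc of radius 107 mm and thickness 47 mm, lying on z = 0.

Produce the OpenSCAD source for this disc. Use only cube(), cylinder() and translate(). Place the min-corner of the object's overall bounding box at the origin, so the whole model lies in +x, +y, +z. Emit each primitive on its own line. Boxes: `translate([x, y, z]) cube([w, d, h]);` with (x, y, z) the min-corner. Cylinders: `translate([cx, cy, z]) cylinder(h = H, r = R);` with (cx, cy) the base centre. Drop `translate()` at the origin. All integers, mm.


translate([107, 107, 0]) cylinder(h = 47, r = 107);


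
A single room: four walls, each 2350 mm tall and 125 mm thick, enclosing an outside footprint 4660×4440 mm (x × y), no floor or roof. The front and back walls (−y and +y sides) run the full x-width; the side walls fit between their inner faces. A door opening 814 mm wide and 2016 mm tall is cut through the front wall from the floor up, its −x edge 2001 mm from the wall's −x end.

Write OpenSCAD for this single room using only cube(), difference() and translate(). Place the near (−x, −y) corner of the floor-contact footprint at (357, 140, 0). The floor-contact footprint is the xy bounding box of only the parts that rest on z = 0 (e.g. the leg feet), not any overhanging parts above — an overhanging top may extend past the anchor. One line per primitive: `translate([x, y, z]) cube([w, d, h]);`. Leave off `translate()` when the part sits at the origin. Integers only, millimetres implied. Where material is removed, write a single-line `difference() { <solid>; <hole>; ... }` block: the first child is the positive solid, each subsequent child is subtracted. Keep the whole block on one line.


difference() { translate([357, 140, 0]) cube([4660, 125, 2350]); translate([2358, 140, 0]) cube([814, 125, 2016]); }
translate([357, 4455, 0]) cube([4660, 125, 2350]);
translate([357, 265, 0]) cube([125, 4190, 2350]);
translate([4892, 265, 0]) cube([125, 4190, 2350]);


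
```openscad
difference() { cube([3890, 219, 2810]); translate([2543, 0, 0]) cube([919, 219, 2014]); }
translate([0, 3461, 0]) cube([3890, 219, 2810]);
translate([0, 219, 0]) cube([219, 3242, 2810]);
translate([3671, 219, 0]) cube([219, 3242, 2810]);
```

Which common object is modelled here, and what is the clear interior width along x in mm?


A single room. The interior width is 3452 mm.

Four walls enclosing a rectangle with a door in the front wall — a room. Outside width 3890 minus two 219 mm walls gives 3452 mm.


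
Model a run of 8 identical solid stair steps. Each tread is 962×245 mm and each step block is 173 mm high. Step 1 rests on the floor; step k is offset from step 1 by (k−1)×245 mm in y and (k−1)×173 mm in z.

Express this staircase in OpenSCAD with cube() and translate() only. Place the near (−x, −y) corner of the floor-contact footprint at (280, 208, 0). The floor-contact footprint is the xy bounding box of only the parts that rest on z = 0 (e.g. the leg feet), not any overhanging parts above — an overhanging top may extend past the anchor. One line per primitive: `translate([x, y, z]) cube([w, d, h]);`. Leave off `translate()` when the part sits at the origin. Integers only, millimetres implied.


translate([280, 208, 0]) cube([962, 245, 173]);
translate([280, 453, 173]) cube([962, 245, 173]);
translate([280, 698, 346]) cube([962, 245, 173]);
translate([280, 943, 519]) cube([962, 245, 173]);
translate([280, 1188, 692]) cube([962, 245, 173]);
translate([280, 1433, 865]) cube([962, 245, 173]);
translate([280, 1678, 1038]) cube([962, 245, 173]);
translate([280, 1923, 1211]) cube([962, 245, 173]);


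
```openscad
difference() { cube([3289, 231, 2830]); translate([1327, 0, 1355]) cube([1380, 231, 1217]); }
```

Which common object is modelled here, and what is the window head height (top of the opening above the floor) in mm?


A wall with a window opening. The window head height is 2572 mm.

A wall with a rectangular opening subtracted — a window. Sill at z = 1355, opening 1217 mm tall, so the head is at 1355 + 1217 = 2572 mm.


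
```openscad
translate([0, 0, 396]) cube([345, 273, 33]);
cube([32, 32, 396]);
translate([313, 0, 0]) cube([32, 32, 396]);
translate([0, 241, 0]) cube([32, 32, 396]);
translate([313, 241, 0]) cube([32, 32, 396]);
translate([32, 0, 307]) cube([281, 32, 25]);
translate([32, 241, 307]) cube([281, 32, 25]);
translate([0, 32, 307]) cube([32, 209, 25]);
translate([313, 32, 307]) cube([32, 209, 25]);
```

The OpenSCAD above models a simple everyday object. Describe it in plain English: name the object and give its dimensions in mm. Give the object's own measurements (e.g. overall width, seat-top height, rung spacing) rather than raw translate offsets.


A four-legged stool. The seat is a 345×273×33 mm slab whose top surface is at z = 429 mm; four square legs, each 32×32 mm in cross-section, run from the floor (z = 0) to the underside of the seat, each flush with a corner of the seat. Four stretchers, 32 mm wide and 25 mm tall, connect adjacent legs with their undersides at z = 307 mm, each running between the inner faces of the legs it joins and aligned with the legs' outer faces on the other axis.


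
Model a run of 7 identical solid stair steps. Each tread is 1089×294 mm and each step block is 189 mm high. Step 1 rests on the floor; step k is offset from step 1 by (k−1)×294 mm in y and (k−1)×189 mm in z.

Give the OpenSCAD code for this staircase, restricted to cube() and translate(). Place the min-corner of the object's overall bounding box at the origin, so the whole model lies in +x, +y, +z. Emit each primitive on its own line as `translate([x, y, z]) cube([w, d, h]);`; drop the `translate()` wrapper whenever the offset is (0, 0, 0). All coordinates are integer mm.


cube([1089, 294, 189]);
translate([0, 294, 189]) cube([1089, 294, 189]);
translate([0, 588, 378]) cube([1089, 294, 189]);
translate([0, 882, 567]) cube([1089, 294, 189]);
translate([0, 1176, 756]) cube([1089, 294, 189]);
translate([0, 1470, 945]) cube([1089, 294, 189]);
translate([0, 1764, 1134]) cube([1089, 294, 189]);


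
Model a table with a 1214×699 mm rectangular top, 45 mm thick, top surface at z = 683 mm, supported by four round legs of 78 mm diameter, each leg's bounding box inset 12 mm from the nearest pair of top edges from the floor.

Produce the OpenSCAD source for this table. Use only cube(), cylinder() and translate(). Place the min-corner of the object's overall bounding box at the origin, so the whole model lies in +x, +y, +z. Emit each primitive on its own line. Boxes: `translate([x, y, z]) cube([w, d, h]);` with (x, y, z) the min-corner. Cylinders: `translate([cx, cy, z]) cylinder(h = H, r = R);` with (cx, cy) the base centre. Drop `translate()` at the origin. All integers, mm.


// leg_h = 683 - 45 = 638
translate([0, 0, 638]) cube([1214, 699, 45]);
translate([51, 51, 0]) cylinder(h = 638, r = 39);
translate([1163, 51, 0]) cylinder(h = 638, r = 39);
translate([51, 648, 0]) cylinder(h = 638, r = 39);
translate([1163, 648, 0]) cylinder(h = 638, r = 39);


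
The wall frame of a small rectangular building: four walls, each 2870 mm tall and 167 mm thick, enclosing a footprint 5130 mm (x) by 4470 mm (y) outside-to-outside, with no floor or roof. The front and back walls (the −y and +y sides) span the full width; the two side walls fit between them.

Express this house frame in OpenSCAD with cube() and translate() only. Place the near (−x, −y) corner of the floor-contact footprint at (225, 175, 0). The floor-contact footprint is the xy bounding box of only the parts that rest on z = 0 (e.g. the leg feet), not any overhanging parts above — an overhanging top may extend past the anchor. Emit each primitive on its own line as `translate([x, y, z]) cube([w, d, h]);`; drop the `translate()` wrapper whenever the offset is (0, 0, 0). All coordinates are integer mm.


translate([225, 175, 0]) cube([5130, 167, 2870]);
translate([225, 4478, 0]) cube([5130, 167, 2870]);
translate([225, 342, 0]) cube([167, 4136, 2870]);
translate([5188, 342, 0]) cube([167, 4136, 2870]);


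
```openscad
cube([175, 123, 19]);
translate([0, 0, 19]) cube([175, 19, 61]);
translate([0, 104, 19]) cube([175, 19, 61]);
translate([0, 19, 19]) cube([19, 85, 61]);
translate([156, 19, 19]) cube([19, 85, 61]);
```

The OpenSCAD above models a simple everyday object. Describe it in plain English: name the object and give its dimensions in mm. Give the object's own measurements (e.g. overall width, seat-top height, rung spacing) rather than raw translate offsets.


An open-topped rectangular box: outside dimensions 175×123×80 mm, with a uniform wall and base thickness of 19 mm. The base is a full 175×123 slab on the floor; four walls sit on top of the base. The front and back walls (the −y and +y sides) span the full width; the two side walls fit between them.


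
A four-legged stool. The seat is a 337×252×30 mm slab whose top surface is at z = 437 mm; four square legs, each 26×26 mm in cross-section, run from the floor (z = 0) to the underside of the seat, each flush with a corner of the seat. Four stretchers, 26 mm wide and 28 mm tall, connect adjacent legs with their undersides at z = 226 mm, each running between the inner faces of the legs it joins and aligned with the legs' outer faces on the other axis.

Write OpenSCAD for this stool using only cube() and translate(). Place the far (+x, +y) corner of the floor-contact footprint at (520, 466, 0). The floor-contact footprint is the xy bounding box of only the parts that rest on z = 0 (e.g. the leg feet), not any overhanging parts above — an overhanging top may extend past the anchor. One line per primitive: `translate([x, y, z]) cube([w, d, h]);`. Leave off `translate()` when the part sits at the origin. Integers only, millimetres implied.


// leg_h = 437 - 30 = 407
// stretcher span = 337 - 2*26 = 285
translate([183, 214, 407]) cube([337, 252, 30]);
translate([183, 214, 0]) cube([26, 26, 407]);
translate([494, 214, 0]) cube([26, 26, 407]);
translate([183, 440, 0]) cube([26, 26, 407]);
translate([494, 440, 0]) cube([26, 26, 407]);
translate([209, 214, 226]) cube([285, 26, 28]);
translate([209, 440, 226]) cube([285, 26, 28]);
translate([183, 240, 226]) cube([26, 200, 28]);
translate([494, 240, 226]) cube([26, 200, 28]);


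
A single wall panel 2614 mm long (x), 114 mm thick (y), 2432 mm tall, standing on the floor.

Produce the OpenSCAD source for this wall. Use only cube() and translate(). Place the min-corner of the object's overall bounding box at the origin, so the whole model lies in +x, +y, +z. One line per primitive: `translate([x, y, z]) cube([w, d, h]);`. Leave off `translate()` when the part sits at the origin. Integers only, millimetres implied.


cube([2614, 114, 2432]);


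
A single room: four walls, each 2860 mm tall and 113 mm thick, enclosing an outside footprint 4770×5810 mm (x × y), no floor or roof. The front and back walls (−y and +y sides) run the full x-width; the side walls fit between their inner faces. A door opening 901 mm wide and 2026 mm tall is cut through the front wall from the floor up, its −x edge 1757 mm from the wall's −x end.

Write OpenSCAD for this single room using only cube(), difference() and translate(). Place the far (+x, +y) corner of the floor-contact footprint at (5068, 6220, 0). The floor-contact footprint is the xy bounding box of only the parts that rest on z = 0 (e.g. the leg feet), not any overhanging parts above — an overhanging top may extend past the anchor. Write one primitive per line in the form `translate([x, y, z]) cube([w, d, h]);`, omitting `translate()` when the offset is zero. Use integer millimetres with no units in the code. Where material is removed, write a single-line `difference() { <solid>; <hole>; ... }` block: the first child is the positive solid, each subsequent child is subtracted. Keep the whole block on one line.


difference() { translate([298, 410, 0]) cube([4770, 113, 2860]); translate([2055, 410, 0]) cube([901, 113, 2026]); }
translate([298, 6107, 0]) cube([4770, 113, 2860]);
translate([298, 523, 0]) cube([113, 5584, 2860]);
translate([4955, 523, 0]) cube([113, 5584, 2860]);


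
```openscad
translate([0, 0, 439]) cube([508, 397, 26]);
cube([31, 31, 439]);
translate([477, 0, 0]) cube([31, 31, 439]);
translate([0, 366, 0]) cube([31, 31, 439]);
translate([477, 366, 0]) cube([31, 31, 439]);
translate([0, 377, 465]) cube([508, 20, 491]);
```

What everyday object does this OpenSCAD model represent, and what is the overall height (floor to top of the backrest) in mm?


A chair. The overall height is 956 mm.

A slab on four corner posts with a tall panel at the back — a chair. The seat slab sits at z = 439 with thickness 26, and the 491 mm backrest starts at the seat top, so the overall height is 439 + 26 + 491 = 956 mm.


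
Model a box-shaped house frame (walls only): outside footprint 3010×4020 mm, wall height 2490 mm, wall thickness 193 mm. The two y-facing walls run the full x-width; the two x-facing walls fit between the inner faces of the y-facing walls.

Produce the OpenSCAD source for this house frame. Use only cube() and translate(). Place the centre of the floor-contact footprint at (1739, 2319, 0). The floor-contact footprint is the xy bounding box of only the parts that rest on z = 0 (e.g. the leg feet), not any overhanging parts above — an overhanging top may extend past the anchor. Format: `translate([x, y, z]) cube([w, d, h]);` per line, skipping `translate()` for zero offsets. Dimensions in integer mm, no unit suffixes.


translate([234, 309, 0]) cube([3010, 193, 2490]);
translate([234, 4136, 0]) cube([3010, 193, 2490]);
translate([234, 502, 0]) cube([193, 3634, 2490]);
translate([3051, 502, 0]) cube([193, 3634, 2490]);


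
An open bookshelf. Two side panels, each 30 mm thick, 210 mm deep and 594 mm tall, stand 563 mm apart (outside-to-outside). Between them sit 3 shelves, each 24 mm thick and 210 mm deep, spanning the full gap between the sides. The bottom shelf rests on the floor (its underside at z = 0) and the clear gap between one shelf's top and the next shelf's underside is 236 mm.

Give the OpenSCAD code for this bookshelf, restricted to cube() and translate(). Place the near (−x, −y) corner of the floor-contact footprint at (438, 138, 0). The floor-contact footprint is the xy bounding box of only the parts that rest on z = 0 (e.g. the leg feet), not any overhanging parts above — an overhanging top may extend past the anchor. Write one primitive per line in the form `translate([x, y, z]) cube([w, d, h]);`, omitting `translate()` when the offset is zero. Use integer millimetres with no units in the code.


translate([438, 138, 0]) cube([30, 210, 594]);
translate([971, 138, 0]) cube([30, 210, 594]);
translate([468, 138, 0]) cube([503, 210, 24]);
translate([468, 138, 260]) cube([503, 210, 24]);
translate([468, 138, 520]) cube([503, 210, 24]);


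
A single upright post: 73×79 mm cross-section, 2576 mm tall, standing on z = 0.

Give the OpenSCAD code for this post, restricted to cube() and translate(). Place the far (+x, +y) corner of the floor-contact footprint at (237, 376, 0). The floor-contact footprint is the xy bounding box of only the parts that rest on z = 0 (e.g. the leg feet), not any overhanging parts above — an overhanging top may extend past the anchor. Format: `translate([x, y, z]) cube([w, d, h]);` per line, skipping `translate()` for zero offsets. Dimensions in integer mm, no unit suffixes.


translate([164, 297, 0]) cube([73, 79, 2576]);


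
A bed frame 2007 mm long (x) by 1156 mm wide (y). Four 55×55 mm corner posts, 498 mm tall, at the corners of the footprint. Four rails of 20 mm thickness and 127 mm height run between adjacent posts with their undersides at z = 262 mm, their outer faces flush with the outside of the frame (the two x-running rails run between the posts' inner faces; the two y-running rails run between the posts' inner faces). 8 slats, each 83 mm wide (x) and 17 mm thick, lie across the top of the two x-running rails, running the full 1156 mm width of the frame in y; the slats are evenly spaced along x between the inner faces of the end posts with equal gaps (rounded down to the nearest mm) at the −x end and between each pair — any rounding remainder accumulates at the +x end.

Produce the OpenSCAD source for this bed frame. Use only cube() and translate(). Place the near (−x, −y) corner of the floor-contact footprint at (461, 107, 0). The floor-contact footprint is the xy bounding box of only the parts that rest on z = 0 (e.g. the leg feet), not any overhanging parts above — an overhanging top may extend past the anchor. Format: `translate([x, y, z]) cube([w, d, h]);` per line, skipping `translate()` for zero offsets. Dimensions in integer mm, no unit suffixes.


// slat z = rail_z + rail_h = 262 + 127 = 389
// slat gap = ⌊(1897 − 8·83) / 9⌋ = 137
translate([461, 107, 0]) cube([55, 55, 498]);
translate([461, 1208, 0]) cube([55, 55, 498]);
translate([2413, 107, 0]) cube([55, 55, 498]);
translate([2413, 1208, 0]) cube([55, 55, 498]);
translate([516, 107, 262]) cube([1897, 20, 127]);
translate([516, 1243, 262]) cube([1897, 20, 127]);
translate([461, 162, 262]) cube([20, 1046, 127]);
translate([2448, 162, 262]) cube([20, 1046, 127]);
translate([653, 107, 389]) cube([83, 1156, 17]);
translate([873, 107, 389]) cube([83, 1156, 17]);
translate([1093, 107, 389]) cube([83, 1156, 17]);
translate([1313, 107, 389]) cube([83, 1156, 17]);
translate([1533, 107, 389]) cube([83, 1156, 17]);
translate([1753, 107, 389]) cube([83, 1156, 17]);
translate([1973, 107, 389]) cube([83, 1156, 17]);
translate([2193, 107, 389]) cube([83, 1156, 17]);


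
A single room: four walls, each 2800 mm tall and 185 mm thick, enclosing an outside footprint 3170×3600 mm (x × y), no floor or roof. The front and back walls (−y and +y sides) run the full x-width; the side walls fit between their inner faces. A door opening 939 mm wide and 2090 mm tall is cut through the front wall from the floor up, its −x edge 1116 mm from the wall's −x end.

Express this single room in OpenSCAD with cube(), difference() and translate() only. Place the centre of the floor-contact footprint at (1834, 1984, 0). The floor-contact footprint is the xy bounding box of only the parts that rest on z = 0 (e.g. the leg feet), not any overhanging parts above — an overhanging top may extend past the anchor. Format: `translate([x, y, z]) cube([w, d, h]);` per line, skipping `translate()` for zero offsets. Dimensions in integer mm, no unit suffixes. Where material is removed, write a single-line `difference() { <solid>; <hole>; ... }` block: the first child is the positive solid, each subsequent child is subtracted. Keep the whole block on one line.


difference() { translate([249, 184, 0]) cube([3170, 185, 2800]); translate([1365, 184, 0]) cube([939, 185, 2090]); }
translate([249, 3599, 0]) cube([3170, 185, 2800]);
translate([249, 369, 0]) cube([185, 3230, 2800]);
translate([3234, 369, 0]) cube([185, 3230, 2800]);


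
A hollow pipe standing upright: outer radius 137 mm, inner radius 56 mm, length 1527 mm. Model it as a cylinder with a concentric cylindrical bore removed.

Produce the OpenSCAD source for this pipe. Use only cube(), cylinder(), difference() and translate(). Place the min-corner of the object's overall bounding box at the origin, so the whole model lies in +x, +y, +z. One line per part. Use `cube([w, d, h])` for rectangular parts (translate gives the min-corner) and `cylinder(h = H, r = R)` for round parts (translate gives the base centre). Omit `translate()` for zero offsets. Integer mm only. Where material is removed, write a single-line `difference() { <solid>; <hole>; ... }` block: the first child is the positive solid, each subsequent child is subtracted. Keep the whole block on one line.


difference() { translate([137, 137, 0]) cylinder(h = 1527, r = 137); translate([137, 137, 0]) cylinder(h = 1527, r = 56); }


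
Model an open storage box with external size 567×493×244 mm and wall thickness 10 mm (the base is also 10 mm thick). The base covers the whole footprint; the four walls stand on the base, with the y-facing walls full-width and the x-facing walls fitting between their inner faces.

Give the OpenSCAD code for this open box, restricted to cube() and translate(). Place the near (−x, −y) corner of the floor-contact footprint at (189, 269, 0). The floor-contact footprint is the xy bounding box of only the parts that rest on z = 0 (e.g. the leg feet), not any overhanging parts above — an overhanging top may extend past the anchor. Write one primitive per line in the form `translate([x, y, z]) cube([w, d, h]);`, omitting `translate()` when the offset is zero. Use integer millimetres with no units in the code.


translate([189, 269, 0]) cube([567, 493, 10]);
translate([189, 269, 10]) cube([567, 10, 234]);
translate([189, 752, 10]) cube([567, 10, 234]);
translate([189, 279, 10]) cube([10, 473, 234]);
translate([746, 279, 10]) cube([10, 473, 234]);


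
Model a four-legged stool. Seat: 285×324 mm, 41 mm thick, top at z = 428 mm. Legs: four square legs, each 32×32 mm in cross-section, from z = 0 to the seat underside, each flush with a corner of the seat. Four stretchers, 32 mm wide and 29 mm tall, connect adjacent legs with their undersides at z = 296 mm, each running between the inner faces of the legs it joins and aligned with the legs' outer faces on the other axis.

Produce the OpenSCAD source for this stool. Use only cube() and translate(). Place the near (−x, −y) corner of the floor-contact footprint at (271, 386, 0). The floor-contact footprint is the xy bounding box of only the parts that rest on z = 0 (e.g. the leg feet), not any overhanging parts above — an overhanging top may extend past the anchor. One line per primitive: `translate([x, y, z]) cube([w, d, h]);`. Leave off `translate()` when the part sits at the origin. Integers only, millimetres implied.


translate([271, 386, 387]) cube([285, 324, 41]);
translate([271, 386, 0]) cube([32, 32, 387]);
translate([524, 386, 0]) cube([32, 32, 387]);
translate([271, 678, 0]) cube([32, 32, 387]);
translate([524, 678, 0]) cube([32, 32, 387]);
translate([303, 386, 296]) cube([221, 32, 29]);
translate([303, 678, 296]) cube([221, 32, 29]);
translate([271, 418, 296]) cube([32, 260, 29]);
translate([524, 418, 296]) cube([32, 260, 29]);


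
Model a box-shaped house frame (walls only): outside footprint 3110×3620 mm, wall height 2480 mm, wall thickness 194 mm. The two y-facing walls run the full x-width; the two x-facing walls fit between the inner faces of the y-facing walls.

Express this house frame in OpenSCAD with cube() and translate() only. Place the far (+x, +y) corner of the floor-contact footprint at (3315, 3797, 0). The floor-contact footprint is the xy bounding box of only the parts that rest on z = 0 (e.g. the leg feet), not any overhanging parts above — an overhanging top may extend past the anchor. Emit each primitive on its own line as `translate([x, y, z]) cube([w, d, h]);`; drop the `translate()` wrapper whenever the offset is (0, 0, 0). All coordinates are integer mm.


translate([205, 177, 0]) cube([3110, 194, 2480]);
translate([205, 3603, 0]) cube([3110, 194, 2480]);
translate([205, 371, 0]) cube([194, 3232, 2480]);
translate([3121, 371, 0]) cube([194, 3232, 2480]);


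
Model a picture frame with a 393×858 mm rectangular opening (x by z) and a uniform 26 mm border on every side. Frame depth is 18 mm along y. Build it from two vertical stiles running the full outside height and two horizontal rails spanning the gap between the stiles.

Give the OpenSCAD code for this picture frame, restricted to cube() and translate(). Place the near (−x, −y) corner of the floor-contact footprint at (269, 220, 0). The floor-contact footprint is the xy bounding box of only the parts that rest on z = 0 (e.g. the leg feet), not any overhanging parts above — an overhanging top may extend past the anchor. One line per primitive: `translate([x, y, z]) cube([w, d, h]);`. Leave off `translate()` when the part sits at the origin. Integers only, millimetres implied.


translate([269, 220, 0]) cube([26, 18, 910]);
translate([688, 220, 0]) cube([26, 18, 910]);
translate([295, 220, 0]) cube([393, 18, 26]);
translate([295, 220, 884]) cube([393, 18, 26]);


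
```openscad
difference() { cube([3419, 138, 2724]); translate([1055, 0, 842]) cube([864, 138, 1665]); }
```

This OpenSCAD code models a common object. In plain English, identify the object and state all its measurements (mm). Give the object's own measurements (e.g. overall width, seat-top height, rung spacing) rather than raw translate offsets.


A wall 3419 mm long (x), 138 mm thick (y), 2724 mm tall, with a rectangular window opening cut through it. The opening is 864 mm wide and 1665 mm tall; its sill is at z = 842 mm and its near (−x) edge is 1055 mm from the wall's −x end. The opening passes through the full wall thickness.


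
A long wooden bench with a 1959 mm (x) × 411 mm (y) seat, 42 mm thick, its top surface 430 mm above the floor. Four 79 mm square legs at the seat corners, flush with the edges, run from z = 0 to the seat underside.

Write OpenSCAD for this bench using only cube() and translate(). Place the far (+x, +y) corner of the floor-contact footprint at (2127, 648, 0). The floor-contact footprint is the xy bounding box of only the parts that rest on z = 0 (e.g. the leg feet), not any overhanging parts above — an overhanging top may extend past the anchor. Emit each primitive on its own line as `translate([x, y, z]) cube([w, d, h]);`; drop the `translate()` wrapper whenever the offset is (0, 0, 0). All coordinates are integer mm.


// leg_h = 430 − 42 = 388
translate([168, 237, 388]) cube([1959, 411, 42]);
translate([168, 237, 0]) cube([79, 79, 388]);
translate([168, 569, 0]) cube([79, 79, 388]);
translate([2048, 237, 0]) cube([79, 79, 388]);
translate([2048, 569, 0]) cube([79, 79, 388]);


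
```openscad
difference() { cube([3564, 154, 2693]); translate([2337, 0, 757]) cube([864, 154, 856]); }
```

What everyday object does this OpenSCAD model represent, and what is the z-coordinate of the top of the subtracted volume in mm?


A wall with a window opening. The window head height is 1613 mm.

A wall with a rectangular opening subtracted — a window. Sill at z = 757, opening 856 mm tall, so the head is at 757 + 856 = 1613 mm.


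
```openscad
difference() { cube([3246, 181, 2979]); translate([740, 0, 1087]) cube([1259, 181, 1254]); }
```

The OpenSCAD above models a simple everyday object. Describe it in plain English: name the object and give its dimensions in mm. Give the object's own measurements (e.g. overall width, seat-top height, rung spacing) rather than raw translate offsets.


A wall 3246 mm long (x), 181 mm thick (y), 2979 mm tall, with a rectangular window opening cut through it. The opening is 1259 mm wide and 1254 mm tall; its sill is at z = 1087 mm and its near (−x) edge is 740 mm from the wall's −x end. The opening passes through the full wall thickness.


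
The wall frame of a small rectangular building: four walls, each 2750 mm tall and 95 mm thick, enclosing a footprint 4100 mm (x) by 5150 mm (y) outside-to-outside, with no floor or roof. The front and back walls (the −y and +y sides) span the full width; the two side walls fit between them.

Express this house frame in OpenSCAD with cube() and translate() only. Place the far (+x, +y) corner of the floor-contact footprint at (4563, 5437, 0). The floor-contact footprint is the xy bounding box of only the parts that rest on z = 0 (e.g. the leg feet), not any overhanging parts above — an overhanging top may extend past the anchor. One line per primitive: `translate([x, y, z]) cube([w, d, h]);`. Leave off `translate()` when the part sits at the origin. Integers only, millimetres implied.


translate([463, 287, 0]) cube([4100, 95, 2750]);
translate([463, 5342, 0]) cube([4100, 95, 2750]);
translate([463, 382, 0]) cube([95, 4960, 2750]);
translate([4468, 382, 0]) cube([95, 4960, 2750]);


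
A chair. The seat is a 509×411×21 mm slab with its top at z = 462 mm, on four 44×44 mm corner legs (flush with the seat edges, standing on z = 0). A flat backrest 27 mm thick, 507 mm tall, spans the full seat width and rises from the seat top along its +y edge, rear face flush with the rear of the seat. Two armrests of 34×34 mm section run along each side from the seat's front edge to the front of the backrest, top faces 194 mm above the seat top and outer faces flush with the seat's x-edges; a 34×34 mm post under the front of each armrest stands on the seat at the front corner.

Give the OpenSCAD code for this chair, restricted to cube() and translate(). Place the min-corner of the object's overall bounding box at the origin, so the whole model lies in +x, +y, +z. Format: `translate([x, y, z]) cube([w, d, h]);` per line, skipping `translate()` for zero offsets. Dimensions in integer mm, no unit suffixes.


translate([0, 0, 441]) cube([509, 411, 21]);
cube([44, 44, 441]);
translate([465, 0, 0]) cube([44, 44, 441]);
translate([0, 367, 0]) cube([44, 44, 441]);
translate([465, 367, 0]) cube([44, 44, 441]);
translate([0, 384, 462]) cube([509, 27, 507]);
translate([0, 0, 622]) cube([34, 384, 34]);
translate([475, 0, 622]) cube([34, 384, 34]);
translate([0, 0, 462]) cube([34, 34, 160]);
translate([475, 0, 462]) cube([34, 34, 160]);


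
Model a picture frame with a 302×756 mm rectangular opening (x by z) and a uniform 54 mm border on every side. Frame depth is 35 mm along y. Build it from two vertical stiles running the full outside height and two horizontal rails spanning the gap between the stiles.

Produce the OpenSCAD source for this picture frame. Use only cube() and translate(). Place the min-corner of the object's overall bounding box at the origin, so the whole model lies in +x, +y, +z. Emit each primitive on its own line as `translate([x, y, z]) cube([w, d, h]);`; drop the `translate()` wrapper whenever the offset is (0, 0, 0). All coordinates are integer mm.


cube([54, 35, 864]);
translate([356, 0, 0]) cube([54, 35, 864]);
translate([54, 0, 0]) cube([302, 35, 54]);
translate([54, 0, 810]) cube([302, 35, 54]);


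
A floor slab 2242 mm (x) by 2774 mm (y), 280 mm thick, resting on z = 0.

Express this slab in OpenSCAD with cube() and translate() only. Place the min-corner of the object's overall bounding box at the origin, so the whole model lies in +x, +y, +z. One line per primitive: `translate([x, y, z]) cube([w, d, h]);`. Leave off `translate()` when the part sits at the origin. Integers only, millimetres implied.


cube([2242, 2774, 280]);


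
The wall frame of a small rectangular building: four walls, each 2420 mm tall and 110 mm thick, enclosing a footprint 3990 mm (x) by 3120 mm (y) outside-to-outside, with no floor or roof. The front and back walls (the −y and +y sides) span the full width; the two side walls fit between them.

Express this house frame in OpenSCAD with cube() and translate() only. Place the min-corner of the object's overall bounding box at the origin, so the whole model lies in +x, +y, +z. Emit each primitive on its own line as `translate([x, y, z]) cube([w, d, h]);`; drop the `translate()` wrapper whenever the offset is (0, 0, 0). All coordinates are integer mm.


cube([3990, 110, 2420]);
translate([0, 3010, 0]) cube([3990, 110, 2420]);
translate([0, 110, 0]) cube([110, 2900, 2420]);
translate([3880, 110, 0]) cube([110, 2900, 2420]);
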